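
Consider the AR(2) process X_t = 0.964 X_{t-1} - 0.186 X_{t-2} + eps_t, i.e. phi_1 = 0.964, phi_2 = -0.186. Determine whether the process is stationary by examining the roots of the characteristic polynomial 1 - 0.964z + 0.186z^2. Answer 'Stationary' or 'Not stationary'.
\text{Stationary}

The AR(p) characteristic polynomial is P(z) = 1 - 0.964z + 0.186z^2.
Stationarity requires all roots to lie outside the unit circle, i.e. |z| > 1 for every root.
Set 1 + (-0.964) z + (0.186) z^2 = 0, i.e. a z^2 + b z + c = 0 with a = 0.186, b = -0.964, c = 1.
Discriminant D = b^2 - 4ac = (-0.964)^2 - 4*(0.186)*1 = 0.929296 - (0.744) = 0.185296.
D >= 0, so the roots are real: z = (-b +/- sqrt(D)) / (2a) = (0.964 +/- 0.43046) / (0.372).
  z_1 = (0.964 + 0.43046) / (0.372) = 3.7485,   |z_1| = 3.7485.
  z_2 = (0.964 - 0.43046) / (0.372) = 1.4342,   |z_2| = 1.4342.
Moduli of all roots: 3.7485, 1.4342.
All moduli strictly greater than 1? Yes.
Verdict: Stationary.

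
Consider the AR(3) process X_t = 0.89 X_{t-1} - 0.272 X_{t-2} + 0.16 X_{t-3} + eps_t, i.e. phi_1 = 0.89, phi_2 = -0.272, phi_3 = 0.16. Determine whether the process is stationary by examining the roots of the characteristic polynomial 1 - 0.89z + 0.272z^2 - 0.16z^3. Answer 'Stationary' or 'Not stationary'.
\text{Stationary}

The AR(p) characteristic polynomial is P(z) = 1 - 0.89z + 0.272z^2 - 0.16z^3.
Stationarity requires all roots to lie outside the unit circle, i.e. |z| > 1 for every root.
Degree 3: look for a simple real root z0 first, then factor out (1 - z/z0) and solve the remaining quadratic.
Testing z0 = 1.25: P(1.25) = 1 + (-0.89)(1.25) + (0.272)(1.25)^2 + (-0.16)(1.25)^3
  = 1 + (-1.1125) + (0.425) + (-0.3125) = 0.  So z_0 = 1.25 is a root, |z_0| = 1.25.
Divide out the factor (1 - 0.8 z) = (1 - z/z0) (since 1/z0 = 0.8):
  P(z) = (1 - 0.8 z)(1 + (-0.09) z + (0.2) z^2)
  [check: z-coef -0.09 - (0.8) = -0.89; z^2-coef 0.2 - (0.8)(-0.09) = 0.272; z^3-coef -(0.8)(0.2) = -0.16.]
Remaining roots from the quadratic factor 1 + (-0.09) z + (0.2) z^2:
  Set 1 + (-0.09) z + (0.2) z^2 = 0, i.e. a z^2 + b z + c = 0 with a = 0.2, b = -0.09, c = 1.
  Discriminant D = b^2 - 4ac = (-0.09)^2 - 4*(0.2)*1 = 0.0081 - (0.8) = -0.7919.
  D < 0, so the roots are the complex-conjugate pair z = (-b +/- i sqrt(-D)) / (2a) = 0.225 +/- 2.2247i.
  For a conjugate pair |z|^2 = z * conj(z) = (product of roots) = c/a = 1/(0.2) = 5, so |z| = sqrt(5) = 2.2361 for both roots.
Moduli of all roots: 1.2500, 2.2361, 2.2361.
All moduli strictly greater than 1? Yes.
Verdict: Stationary.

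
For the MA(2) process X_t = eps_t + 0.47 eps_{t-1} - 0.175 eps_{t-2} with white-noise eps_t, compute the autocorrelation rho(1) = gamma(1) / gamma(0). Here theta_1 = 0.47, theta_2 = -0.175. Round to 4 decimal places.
\rho(1) = 0.3098

For an MA(q) process with theta_0 = 1, the autocovariance is
  gamma(k) = sigma^2 * sum_{i=0..q-k} theta_i * theta_{i+k},
and rho(k) = gamma(k) / gamma(0). Sigma^2 cancels.
  numerator   = (1)*(0.47) + (0.47)*(-0.175) = 0.38775.
  denominator = (1)^2 + (0.47)^2 + (-0.175)^2 = 1.251525.
  rho(1) = 0.38775 / 1.251525 = 0.3098.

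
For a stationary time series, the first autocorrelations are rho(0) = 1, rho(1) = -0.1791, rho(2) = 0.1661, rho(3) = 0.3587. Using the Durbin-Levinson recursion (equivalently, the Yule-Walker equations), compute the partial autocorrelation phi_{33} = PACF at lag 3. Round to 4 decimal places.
\phi_{33} = 0.4309

The PACF at lag k is phi_{kk}, the last component of the solution
to the Yule-Walker system G_k phi = r_k where
  (G_k)_{ij} = rho(|i - j|), (r_k)_i = rho(i), i,j = 1..k.
Equivalently, Durbin-Levinson gives phi_{kk} iteratively:
  phi_{11} = rho(1)
  phi_{kk} = [rho(k) - sum_{j=1..k-1} phi_{k-1,j} rho(k-j)]
            / [1 - sum_{j=1..k-1} phi_{k-1,j} rho(j)],
  phi_{k,j} = phi_{k-1,j} - phi_{kk} phi_{k-1,k-j},  j = 1..k-1.
Step k = 1:
  phi_11 = rho(1) = -0.1791.
Step k = 2:
  phi_22 = [rho(2) - phi_11 rho(1)] / [1 - phi_11 rho(1)] = [0.1661 - (-0.1791)(-0.1791)] / [1 - (-0.1791)(-0.1791)]
         = 0.13402319 / 0.96792319 = 0.138465.
  Update: phi_21 = phi_11 - phi_22 phi_11 = -0.1791 - (0.138465)(-0.1791) = -0.154301.
Step k = 3:
  phi_33 = [rho(3) - phi_21 rho(2) - phi_22 rho(1)] / [1 - phi_21 rho(1) - phi_22 rho(2)]
    numerator   = 0.3587 - (-0.154301)(0.1661) - (0.138465)(-0.1791) = 0.40912842
    denominator = 1 - (-0.154301)(-0.1791) - (0.138465)(0.1661) = 0.94936571
  phi_33 = 0.40912842 / 0.94936571 = 0.4309.
Therefore phi_{33} = 0.4309.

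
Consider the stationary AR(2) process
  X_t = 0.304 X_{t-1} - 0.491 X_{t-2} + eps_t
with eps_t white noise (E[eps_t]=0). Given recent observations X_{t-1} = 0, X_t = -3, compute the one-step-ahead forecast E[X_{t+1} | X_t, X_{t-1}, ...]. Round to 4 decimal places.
E[X_{t+1} \mid \mathcal F_t] = -0.9120

For an AR(p) model X_t = c + sum_i phi_i X_{t-i} + eps_t, the
one-step-ahead conditional mean is
  E[X_{t+1} | X_t, ...] = c + sum_i phi_i X_{t+1-i}.
Substitute known values:
  E[X_{t+1} | ...] = (0.304) * (-3) + (-0.491) * (0)
                   = -0.9120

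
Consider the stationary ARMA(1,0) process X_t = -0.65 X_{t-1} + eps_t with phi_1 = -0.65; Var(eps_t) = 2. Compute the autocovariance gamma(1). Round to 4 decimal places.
\gamma(1) = -2.2511

Multiply the model equation by X_{t-k} and take expectations. With theta_0 = psi_0 = 1 and psi_j the MA(infinity) weights, this gives
  gamma(k) - sum_i phi_i gamma(k-i) = c_k,
  c_k = sigma^2 * sum_{j=k..q} theta_j psi_{j-k}   (c_k = 0 for k > q),
using gamma(-m) = gamma(m).
Pure AR (q = 0): c_0 = sigma^2 = 2, c_k = 0 for k >= 1.
Equations for k = 0 and k = 1 (AR order 1):
  gamma(0) = phi_1 gamma(1) + c_0
  gamma(1) = phi_1 gamma(0) + c_1
Substituting the second into the first: gamma(0) (1 - phi_1^2) = c_0 + phi_1 c_1, so
  gamma(0) = c_0 / (1 - phi_1^2) = 2 / (1 - (-0.65)^2) = 2 / 0.5775 = 3.463203.
  gamma(1) = phi_1 gamma(0) = (-0.65)(3.463203) = -2.251082.
Therefore gamma(1) = -2.2511 (to 4 decimal places).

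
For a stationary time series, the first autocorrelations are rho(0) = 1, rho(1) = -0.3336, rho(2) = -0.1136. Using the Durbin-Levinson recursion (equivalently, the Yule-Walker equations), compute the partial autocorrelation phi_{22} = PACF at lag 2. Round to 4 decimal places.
\phi_{22} = -0.2531

The PACF at lag k is phi_{kk}, the last component of the solution
to the Yule-Walker system G_k phi = r_k where
  (G_k)_{ij} = rho(|i - j|), (r_k)_i = rho(i), i,j = 1..k.
Equivalently, Durbin-Levinson gives phi_{kk} iteratively:
  phi_{11} = rho(1)
  phi_{kk} = [rho(k) - sum_{j=1..k-1} phi_{k-1,j} rho(k-j)]
            / [1 - sum_{j=1..k-1} phi_{k-1,j} rho(j)],
  phi_{k,j} = phi_{k-1,j} - phi_{kk} phi_{k-1,k-j},  j = 1..k-1.
Step k = 1:
  phi_11 = rho(1) = -0.3336.
Step k = 2:
  phi_22 = [rho(2) - phi_11 rho(1)] / [1 - phi_11 rho(1)] = [-0.1136 - (-0.3336)(-0.3336)] / [1 - (-0.3336)(-0.3336)]
         = -0.22488896 / 0.88871104 = -0.2531.
Therefore phi_{22} = -0.2531.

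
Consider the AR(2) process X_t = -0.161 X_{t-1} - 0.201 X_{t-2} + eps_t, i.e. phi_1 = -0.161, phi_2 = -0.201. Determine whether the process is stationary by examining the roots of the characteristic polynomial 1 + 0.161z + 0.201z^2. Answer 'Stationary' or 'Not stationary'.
\text{Stationary}

The AR(p) characteristic polynomial is P(z) = 1 + 0.161z + 0.201z^2.
Stationarity requires all roots to lie outside the unit circle, i.e. |z| > 1 for every root.
Set 1 + (0.161) z + (0.201) z^2 = 0, i.e. a z^2 + b z + c = 0 with a = 0.201, b = 0.161, c = 1.
Discriminant D = b^2 - 4ac = (0.161)^2 - 4*(0.201)*1 = 0.025921 - (0.804) = -0.778079.
D < 0, so the roots are the complex-conjugate pair z = (-b +/- i sqrt(-D)) / (2a) = -0.4005 +/- 2.1942i.
For a conjugate pair |z|^2 = z * conj(z) = (product of roots) = c/a = 1/(0.201) = 4.975124, so |z| = sqrt(4.975124) = 2.2305 for both roots.
Moduli of all roots: 2.2305, 2.2305.
All moduli strictly greater than 1? Yes.
Verdict: Stationary.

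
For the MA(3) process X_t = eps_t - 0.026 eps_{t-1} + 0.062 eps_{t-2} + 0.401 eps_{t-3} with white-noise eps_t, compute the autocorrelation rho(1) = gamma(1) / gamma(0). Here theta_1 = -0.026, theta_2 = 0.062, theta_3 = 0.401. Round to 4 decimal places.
\rho(1) = -0.0024

For an MA(q) process with theta_0 = 1, the autocovariance is
  gamma(k) = sigma^2 * sum_{i=0..q-k} theta_i * theta_{i+k},
and rho(k) = gamma(k) / gamma(0). Sigma^2 cancels.
  numerator   = (1)*(-0.026) + (-0.026)*(0.062) + (0.062)*(0.401) = -0.00275.
  denominator = (1)^2 + (-0.026)^2 + (0.062)^2 + (0.401)^2 = 1.165321.
  rho(1) = -0.00275 / 1.165321 = -0.0024.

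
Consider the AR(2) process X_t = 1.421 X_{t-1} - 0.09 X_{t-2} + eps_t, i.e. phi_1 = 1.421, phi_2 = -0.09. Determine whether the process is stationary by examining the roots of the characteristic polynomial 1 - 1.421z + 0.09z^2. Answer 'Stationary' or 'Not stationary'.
\text{Not stationary}

The AR(p) characteristic polynomial is P(z) = 1 - 1.421z + 0.09z^2.
Stationarity requires all roots to lie outside the unit circle, i.e. |z| > 1 for every root.
Set 1 + (-1.421) z + (0.09) z^2 = 0, i.e. a z^2 + b z + c = 0 with a = 0.09, b = -1.421, c = 1.
Discriminant D = b^2 - 4ac = (-1.421)^2 - 4*(0.09)*1 = 2.019241 - (0.36) = 1.659241.
D >= 0, so the roots are real: z = (-b +/- sqrt(D)) / (2a) = (1.421 +/- 1.288115) / (0.18).
  z_1 = (1.421 + 1.288115) / (0.18) = 15.0506,   |z_1| = 15.0506.
  z_2 = (1.421 - 1.288115) / (0.18) = 0.7382,   |z_2| = 0.7382.
Moduli of all roots: 15.0506, 0.7382.
All moduli strictly greater than 1? No.
Verdict: Not stationary.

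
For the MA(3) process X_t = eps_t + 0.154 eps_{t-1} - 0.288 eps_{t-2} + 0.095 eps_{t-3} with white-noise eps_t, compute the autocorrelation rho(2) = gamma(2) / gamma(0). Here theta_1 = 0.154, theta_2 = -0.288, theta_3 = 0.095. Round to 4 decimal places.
\rho(2) = -0.2450

For an MA(q) process with theta_0 = 1, the autocovariance is
  gamma(k) = sigma^2 * sum_{i=0..q-k} theta_i * theta_{i+k},
and rho(k) = gamma(k) / gamma(0). Sigma^2 cancels.
  numerator   = (1)*(-0.288) + (0.154)*(0.095) = -0.27337.
  denominator = (1)^2 + (0.154)^2 + (-0.288)^2 + (0.095)^2 = 1.115685.
  rho(2) = -0.27337 / 1.115685 = -0.2450.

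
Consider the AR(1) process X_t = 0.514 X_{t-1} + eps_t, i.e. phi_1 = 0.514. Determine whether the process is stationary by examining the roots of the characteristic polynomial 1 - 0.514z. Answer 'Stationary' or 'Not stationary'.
\text{Stationary}

The AR(p) characteristic polynomial is P(z) = 1 - 0.514z.
Stationarity requires all roots to lie outside the unit circle, i.e. |z| > 1 for every root.
This is linear in z: 1 + (-0.514) z = 0  =>  z = -1/(-0.514) = 1.945525,  |z| = 1.945525.
Moduli of all roots: 1.9455.
All moduli strictly greater than 1? Yes.
Verdict: Stationary.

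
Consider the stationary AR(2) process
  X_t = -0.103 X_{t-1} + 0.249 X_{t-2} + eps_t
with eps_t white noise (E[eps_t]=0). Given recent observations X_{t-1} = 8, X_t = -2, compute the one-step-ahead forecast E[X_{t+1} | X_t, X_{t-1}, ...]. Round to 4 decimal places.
E[X_{t+1} \mid \mathcal F_t] = 2.1980

For an AR(p) model X_t = c + sum_i phi_i X_{t-i} + eps_t, the
one-step-ahead conditional mean is
  E[X_{t+1} | X_t, ...] = c + sum_i phi_i X_{t+1-i}.
Substitute known values:
  E[X_{t+1} | ...] = (-0.103) * (-2) + (0.249) * (8)
                   = 2.1980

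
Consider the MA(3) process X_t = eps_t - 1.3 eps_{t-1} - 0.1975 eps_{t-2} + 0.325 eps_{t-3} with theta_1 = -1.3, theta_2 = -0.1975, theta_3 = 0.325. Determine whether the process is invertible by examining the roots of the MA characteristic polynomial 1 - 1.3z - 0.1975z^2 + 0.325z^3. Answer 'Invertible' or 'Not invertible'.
\text{Not invertible}

The MA(q) characteristic polynomial is P(z) = 1 - 1.3z - 0.1975z^2 + 0.325z^3.
Invertibility requires all roots to lie outside the unit circle, i.e. |z| > 1 for every root.
Degree 3: look for a simple real root z0 first, then factor out (1 - z/z0) and solve the remaining quadratic.
Testing z0 = 0.8: P(0.8) = 1 + (-1.3)(0.8) + (-0.1975)(0.8)^2 + (0.325)(0.8)^3
  = 1 + (-1.04) + (-0.1264) + (0.1664) = 0.  So z_0 = 0.8 is a root, |z_0| = 0.8.
Divide out the factor (1 - 1.25 z) = (1 - z/z0) (since 1/z0 = 1.25):
  P(z) = (1 - 1.25 z)(1 + (-0.05) z + (-0.26) z^2)
  [check: z-coef -0.05 - (1.25) = -1.3; z^2-coef -0.26 - (1.25)(-0.05) = -0.1975; z^3-coef -(1.25)(-0.26) = 0.325.]
Remaining roots from the quadratic factor 1 + (-0.05) z + (-0.26) z^2:
  Set 1 + (-0.05) z + (-0.26) z^2 = 0, i.e. a z^2 + b z + c = 0 with a = -0.26, b = -0.05, c = 1.
  Discriminant D = b^2 - 4ac = (-0.05)^2 - 4*(-0.26)*1 = 0.0025 - (-1.04) = 1.0425.
  D >= 0, so the roots are real: z = (-b +/- sqrt(D)) / (2a) = (0.05 +/- 1.021029) / (-0.52).
    z_1 = (0.05 + 1.021029) / (-0.52) = -2.0597,   |z_1| = 2.0597.
    z_2 = (0.05 - 1.021029) / (-0.52) = 1.8674,   |z_2| = 1.8674.
Moduli of all roots: 0.8000, 2.0597, 1.8674.
All moduli strictly greater than 1? No.
Verdict: Not invertible.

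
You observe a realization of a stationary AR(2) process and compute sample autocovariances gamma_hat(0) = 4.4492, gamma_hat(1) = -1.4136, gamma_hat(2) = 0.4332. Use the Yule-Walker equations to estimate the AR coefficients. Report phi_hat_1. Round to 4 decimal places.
\hat\phi_{1} = -0.3190

The Yule-Walker equations for an AR(p) process read, in matrix form,
  Gamma_p phi = r_p,   with   (Gamma_p)_{ij} = gamma(|i - j|),
                       (r_p)_i = gamma(i),   i,j = 1..p.
Substitute the sample gammas (Toeplitz matrix and right-hand side of size 2):
  Gamma_p = [[4.4492, -1.4136], [-1.4136, 4.4492]]
  r_p     = [-1.4136, 0.4332]
Written out:
  4.4492 phi_1 - 1.4136 phi_2 = -1.4136
  -1.4136 phi_1 + 4.4492 phi_2 = 0.4332
Solve by Cramer's rule:
  det = gamma(0)^2 - gamma(1)^2 = (4.4492)^2 - (-1.4136)^2 = 19.79538064 - 1.99826496 = 17.79711568
  phi_hat_1 = [gamma(1) gamma(0) - gamma(1) gamma(2)] / det = [(-1.4136)(4.4492) - (-1.4136)(0.4332)] / 17.79711568 = -5.6770176 / 17.79711568 = -0.319
  phi_hat_2 = [gamma(0) gamma(2) - gamma(1)^2] / det = [(4.4492)(0.4332) - (-1.4136)^2] / 17.79711568 = -0.07087152 / 17.79711568 = -0.004
So phi_hat = [-0.3190, -0.0040].
Therefore phi_hat_1 = -0.3190.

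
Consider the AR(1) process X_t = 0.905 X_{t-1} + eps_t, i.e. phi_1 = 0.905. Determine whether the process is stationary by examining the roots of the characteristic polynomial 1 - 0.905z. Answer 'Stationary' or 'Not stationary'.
\text{Stationary}

The AR(p) characteristic polynomial is P(z) = 1 - 0.905z.
Stationarity requires all roots to lie outside the unit circle, i.e. |z| > 1 for every root.
This is linear in z: 1 + (-0.905) z = 0  =>  z = -1/(-0.905) = 1.104972,  |z| = 1.104972.
Moduli of all roots: 1.1050.
All moduli strictly greater than 1? Yes.
Verdict: Stationary.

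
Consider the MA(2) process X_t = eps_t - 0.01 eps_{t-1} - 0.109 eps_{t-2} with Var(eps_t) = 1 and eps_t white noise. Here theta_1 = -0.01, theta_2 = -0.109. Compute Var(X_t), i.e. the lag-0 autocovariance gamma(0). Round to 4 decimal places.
\gamma(0) = 1.0120

For an MA(q) process X_t = eps_t + sum_i theta_i eps_{t-i} with
Var(eps_t) = sigma^2, the variance is
  gamma(0) = sigma^2 * (1 + sum_i theta_i^2).
  sum_i theta_i^2 = (-0.01)^2 + (-0.109)^2 = 0.0001 + 0.011881 = 0.011981.
  gamma(0) = 1 * (1 + 0.011981) = 1 * 1.011981 = 1.011981, which rounds to 1.0120.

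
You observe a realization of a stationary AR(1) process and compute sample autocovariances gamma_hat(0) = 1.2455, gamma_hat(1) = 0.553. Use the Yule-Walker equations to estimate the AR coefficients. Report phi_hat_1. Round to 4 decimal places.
\hat\phi_{1} = 0.4440

The Yule-Walker equations for an AR(p) process read, in matrix form,
  Gamma_p phi = r_p,   with   (Gamma_p)_{ij} = gamma(|i - j|),
                       (r_p)_i = gamma(i),   i,j = 1..p.
Substitute the sample gammas (Toeplitz matrix and right-hand side of size 1):
  Gamma_p = [[1.2455]]
  r_p     = [0.553]
With p = 1 this is the single equation gamma(0) phi_1 = gamma(1):
  phi_hat_1 = gamma(1) / gamma(0) = 0.553 / 1.2455 = 0.4440.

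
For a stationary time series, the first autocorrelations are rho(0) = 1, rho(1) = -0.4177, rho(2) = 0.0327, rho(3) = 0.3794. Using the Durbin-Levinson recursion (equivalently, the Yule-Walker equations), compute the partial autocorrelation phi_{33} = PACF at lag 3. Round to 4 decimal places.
\phi_{33} = 0.4040

The PACF at lag k is phi_{kk}, the last component of the solution
to the Yule-Walker system G_k phi = r_k where
  (G_k)_{ij} = rho(|i - j|), (r_k)_i = rho(i), i,j = 1..k.
Equivalently, Durbin-Levinson gives phi_{kk} iteratively:
  phi_{11} = rho(1)
  phi_{kk} = [rho(k) - sum_{j=1..k-1} phi_{k-1,j} rho(k-j)]
            / [1 - sum_{j=1..k-1} phi_{k-1,j} rho(j)],
  phi_{k,j} = phi_{k-1,j} - phi_{kk} phi_{k-1,k-j},  j = 1..k-1.
Step k = 1:
  phi_11 = rho(1) = -0.4177.
Step k = 2:
  phi_22 = [rho(2) - phi_11 rho(1)] / [1 - phi_11 rho(1)] = [0.0327 - (-0.4177)(-0.4177)] / [1 - (-0.4177)(-0.4177)]
         = -0.14177329 / 0.82552671 = -0.171737.
  Update: phi_21 = phi_11 - phi_22 phi_11 = -0.4177 - (-0.171737)(-0.4177) = -0.489434.
Step k = 3:
  phi_33 = [rho(3) - phi_21 rho(2) - phi_22 rho(1)] / [1 - phi_21 rho(1) - phi_22 rho(2)]
    numerator   = 0.3794 - (-0.489434)(0.0327) - (-0.171737)(-0.4177) = 0.32367006
    denominator = 1 - (-0.489434)(-0.4177) - (-0.171737)(0.0327) = 0.80117902
  phi_33 = 0.32367006 / 0.80117902 = 0.404.
Therefore phi_{33} = 0.4040.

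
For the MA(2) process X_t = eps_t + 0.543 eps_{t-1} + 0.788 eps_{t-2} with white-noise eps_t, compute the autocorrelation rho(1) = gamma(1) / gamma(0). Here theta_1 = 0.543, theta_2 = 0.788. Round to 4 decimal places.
\rho(1) = 0.5068

For an MA(q) process with theta_0 = 1, the autocovariance is
  gamma(k) = sigma^2 * sum_{i=0..q-k} theta_i * theta_{i+k},
and rho(k) = gamma(k) / gamma(0). Sigma^2 cancels.
  numerator   = (1)*(0.543) + (0.543)*(0.788) = 0.970884.
  denominator = (1)^2 + (0.543)^2 + (0.788)^2 = 1.915793.
  rho(1) = 0.970884 / 1.915793 = 0.5068.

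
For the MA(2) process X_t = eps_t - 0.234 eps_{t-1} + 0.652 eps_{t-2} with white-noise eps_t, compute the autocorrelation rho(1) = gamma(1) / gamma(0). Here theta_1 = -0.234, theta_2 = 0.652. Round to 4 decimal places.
\rho(1) = -0.2612

For an MA(q) process with theta_0 = 1, the autocovariance is
  gamma(k) = sigma^2 * sum_{i=0..q-k} theta_i * theta_{i+k},
and rho(k) = gamma(k) / gamma(0). Sigma^2 cancels.
  numerator   = (1)*(-0.234) + (-0.234)*(0.652) = -0.386568.
  denominator = (1)^2 + (-0.234)^2 + (0.652)^2 = 1.47986.
  rho(1) = -0.386568 / 1.47986 = -0.2612.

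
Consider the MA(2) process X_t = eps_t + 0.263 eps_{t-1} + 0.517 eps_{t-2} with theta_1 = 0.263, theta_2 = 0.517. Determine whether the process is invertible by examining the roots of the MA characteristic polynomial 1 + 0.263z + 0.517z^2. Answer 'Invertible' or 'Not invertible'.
\text{Invertible}

The MA(q) characteristic polynomial is P(z) = 1 + 0.263z + 0.517z^2.
Invertibility requires all roots to lie outside the unit circle, i.e. |z| > 1 for every root.
Set 1 + (0.263) z + (0.517) z^2 = 0, i.e. a z^2 + b z + c = 0 with a = 0.517, b = 0.263, c = 1.
Discriminant D = b^2 - 4ac = (0.263)^2 - 4*(0.517)*1 = 0.069169 - (2.068) = -1.998831.
D < 0, so the roots are the complex-conjugate pair z = (-b +/- i sqrt(-D)) / (2a) = -0.2544 +/- 1.3673i.
For a conjugate pair |z|^2 = z * conj(z) = (product of roots) = c/a = 1/(0.517) = 1.934236, so |z| = sqrt(1.934236) = 1.3908 for both roots.
Moduli of all roots: 1.3908, 1.3908.
All moduli strictly greater than 1? Yes.
Verdict: Invertible.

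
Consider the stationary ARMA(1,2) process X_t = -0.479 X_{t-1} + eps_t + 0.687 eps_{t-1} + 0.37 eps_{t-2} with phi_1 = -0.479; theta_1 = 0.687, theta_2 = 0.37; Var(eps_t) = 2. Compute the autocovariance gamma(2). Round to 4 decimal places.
\gamma(2) = 0.5304

Multiply the model equation by X_{t-k} and take expectations. With theta_0 = psi_0 = 1 and psi_j the MA(infinity) weights, this gives
  gamma(k) - sum_i phi_i gamma(k-i) = c_k,
  c_k = sigma^2 * sum_{j=k..q} theta_j psi_{j-k}   (c_k = 0 for k > q),
using gamma(-m) = gamma(m).
psi-weights needed (psi_j = theta_j + sum_i phi_i psi_{j-i}):
  psi_1 = theta_1 + phi_1 = 0.687 + (-0.479) = 0.208
  psi_2 = theta_2 + phi_1 psi_1 = 0.37 + (-0.479)(0.208) = 0.270368
Right-hand sides:
  c_0 = sigma^2 (1 + theta_1 psi_1 + theta_2 psi_2) = 2 * (1 + (0.687)(0.208) + (0.37)(0.270368)) = 2 * 1.242932 = 2.485864
  c_1 = sigma^2 (theta_1 + theta_2 psi_1) = 2 * (0.687 + (0.37)(0.208)) = 1.52792
  c_2 = sigma^2 theta_2 = 2 * (0.37) = 0.74
Equations for k = 0 and k = 1 (AR order 1):
  gamma(0) = phi_1 gamma(1) + c_0
  gamma(1) = phi_1 gamma(0) + c_1
Substituting the second into the first: gamma(0) (1 - phi_1^2) = c_0 + phi_1 c_1, so
  gamma(0) = (c_0 + phi_1 c_1) / (1 - phi_1^2) = (2.485864 + (-0.479)(1.52792)) / (1 - (-0.479)^2) = 1.753991 / 0.770559 = 2.276257.
  gamma(1) = phi_1 gamma(0) + c_1 = (-0.479)(2.276257) + (1.52792) = 0.437593.
For k = 2: gamma(2) = phi_1 gamma(1) + c_2
  = (-0.479)(0.437593) + (0.74) = 0.530393.
Therefore gamma(2) = 0.5304 (to 4 decimal places).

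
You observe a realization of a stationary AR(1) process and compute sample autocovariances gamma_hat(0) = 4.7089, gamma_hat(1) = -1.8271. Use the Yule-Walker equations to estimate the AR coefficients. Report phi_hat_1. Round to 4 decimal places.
\hat\phi_{1} = -0.3880

The Yule-Walker equations for an AR(p) process read, in matrix form,
  Gamma_p phi = r_p,   with   (Gamma_p)_{ij} = gamma(|i - j|),
                       (r_p)_i = gamma(i),   i,j = 1..p.
Substitute the sample gammas (Toeplitz matrix and right-hand side of size 1):
  Gamma_p = [[4.7089]]
  r_p     = [-1.8271]
With p = 1 this is the single equation gamma(0) phi_1 = gamma(1):
  phi_hat_1 = gamma(1) / gamma(0) = -1.8271 / 4.7089 = -0.3880.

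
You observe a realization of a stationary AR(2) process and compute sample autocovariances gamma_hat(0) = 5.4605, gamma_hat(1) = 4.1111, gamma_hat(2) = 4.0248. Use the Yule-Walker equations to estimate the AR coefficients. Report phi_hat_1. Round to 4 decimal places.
\hat\phi_{1} = 0.4570

The Yule-Walker equations for an AR(p) process read, in matrix form,
  Gamma_p phi = r_p,   with   (Gamma_p)_{ij} = gamma(|i - j|),
                       (r_p)_i = gamma(i),   i,j = 1..p.
Substitute the sample gammas (Toeplitz matrix and right-hand side of size 2):
  Gamma_p = [[5.4605, 4.1111], [4.1111, 5.4605]]
  r_p     = [4.1111, 4.0248]
Written out:
  5.4605 phi_1 + 4.1111 phi_2 = 4.1111
  4.1111 phi_1 + 5.4605 phi_2 = 4.0248
Solve by Cramer's rule:
  det = gamma(0)^2 - gamma(1)^2 = (5.4605)^2 - (4.1111)^2 = 29.81706025 - 16.90114321 = 12.91591704
  phi_hat_1 = [gamma(1) gamma(0) - gamma(1) gamma(2)] / det = [(4.1111)(5.4605) - (4.1111)(4.0248)] / 12.91591704 = 5.90230627 / 12.91591704 = 0.457
  phi_hat_2 = [gamma(0) gamma(2) - gamma(1)^2] / det = [(5.4605)(4.0248) - (4.1111)^2] / 12.91591704 = 5.07627719 / 12.91591704 = 0.393
So phi_hat = [0.4570, 0.3930].
Therefore phi_hat_1 = 0.4570.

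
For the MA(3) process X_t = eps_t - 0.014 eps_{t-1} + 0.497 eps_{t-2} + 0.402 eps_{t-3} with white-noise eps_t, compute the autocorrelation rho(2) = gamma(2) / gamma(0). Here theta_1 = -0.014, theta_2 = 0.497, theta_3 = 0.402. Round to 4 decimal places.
\rho(2) = 0.3488

For an MA(q) process with theta_0 = 1, the autocovariance is
  gamma(k) = sigma^2 * sum_{i=0..q-k} theta_i * theta_{i+k},
and rho(k) = gamma(k) / gamma(0). Sigma^2 cancels.
  numerator   = (1)*(0.497) + (-0.014)*(0.402) = 0.491372.
  denominator = (1)^2 + (-0.014)^2 + (0.497)^2 + (0.402)^2 = 1.408809.
  rho(2) = 0.491372 / 1.408809 = 0.3488.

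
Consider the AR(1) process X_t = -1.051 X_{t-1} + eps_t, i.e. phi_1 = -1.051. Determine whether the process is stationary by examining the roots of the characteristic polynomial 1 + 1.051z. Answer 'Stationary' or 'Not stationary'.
\text{Not stationary}

The AR(p) characteristic polynomial is P(z) = 1 + 1.051z.
Stationarity requires all roots to lie outside the unit circle, i.e. |z| > 1 for every root.
This is linear in z: 1 + (1.051) z = 0  =>  z = -1/(1.051) = -0.951475,  |z| = 0.951475.
Moduli of all roots: 0.9515.
All moduli strictly greater than 1? No.
Verdict: Not stationary.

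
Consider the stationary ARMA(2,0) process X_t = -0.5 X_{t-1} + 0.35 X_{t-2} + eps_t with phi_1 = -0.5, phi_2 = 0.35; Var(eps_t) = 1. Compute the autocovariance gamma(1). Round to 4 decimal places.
\gamma(1) = -2.1471

Multiply the model equation by X_{t-k} and take expectations. With theta_0 = psi_0 = 1 and psi_j the MA(infinity) weights, this gives
  gamma(k) - sum_i phi_i gamma(k-i) = c_k,
  c_k = sigma^2 * sum_{j=k..q} theta_j psi_{j-k}   (c_k = 0 for k > q),
using gamma(-m) = gamma(m).
Pure AR (q = 0): c_0 = sigma^2 = 1, c_k = 0 for k >= 1.
Equations for k = 0, 1, 2 (AR order 2, c_2 = 0):
  (E0) gamma(0) = phi_1 gamma(1) + phi_2 gamma(2) + c_0
  (E1) gamma(1) = phi_1 gamma(0) + phi_2 gamma(1) + c_1
  (E2) gamma(2) = phi_1 gamma(1) + phi_2 gamma(0)
From (E1): gamma(1) = A gamma(0) + B with
  A = phi_1 / (1 - phi_2) = -0.5 / 0.65 = -0.769231,   B = c_1 / (1 - phi_2) = 0 / 0.65 = 0.
Insert (E2) into (E0): gamma(0) (1 - phi_2^2) = phi_1 (1 + phi_2) gamma(1) + c_0.
  phi_1 (1 + phi_2) = (-0.5)(1.35) = -0.675,   1 - phi_2^2 = 0.8775.
Replace gamma(1) by A gamma(0) + B and collect gamma(0):
  gamma(0) [0.8775 - (-0.675)(-0.769231)] = c_0 = 1
  gamma(0) * 0.358269 = 1
  gamma(0) = 1 / 0.358269 = 2.791197.
  gamma(1) = A gamma(0) = (-0.769231)(2.791197) = -2.147075.
Therefore gamma(1) = -2.1471 (to 4 decimal places).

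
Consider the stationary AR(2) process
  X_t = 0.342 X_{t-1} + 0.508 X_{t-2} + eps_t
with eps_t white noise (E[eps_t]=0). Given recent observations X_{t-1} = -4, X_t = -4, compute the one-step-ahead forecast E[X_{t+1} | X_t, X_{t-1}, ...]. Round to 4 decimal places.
E[X_{t+1} \mid \mathcal F_t] = -3.4000

For an AR(p) model X_t = c + sum_i phi_i X_{t-i} + eps_t, the
one-step-ahead conditional mean is
  E[X_{t+1} | X_t, ...] = c + sum_i phi_i X_{t+1-i}.
Substitute known values:
  E[X_{t+1} | ...] = (0.342) * (-4) + (0.508) * (-4)
                   = -3.4000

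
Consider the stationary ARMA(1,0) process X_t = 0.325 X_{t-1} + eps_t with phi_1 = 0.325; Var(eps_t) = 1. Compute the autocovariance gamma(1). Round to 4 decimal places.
\gamma(1) = 0.3634

Multiply the model equation by X_{t-k} and take expectations. With theta_0 = psi_0 = 1 and psi_j the MA(infinity) weights, this gives
  gamma(k) - sum_i phi_i gamma(k-i) = c_k,
  c_k = sigma^2 * sum_{j=k..q} theta_j psi_{j-k}   (c_k = 0 for k > q),
using gamma(-m) = gamma(m).
Pure AR (q = 0): c_0 = sigma^2 = 1, c_k = 0 for k >= 1.
Equations for k = 0 and k = 1 (AR order 1):
  gamma(0) = phi_1 gamma(1) + c_0
  gamma(1) = phi_1 gamma(0) + c_1
Substituting the second into the first: gamma(0) (1 - phi_1^2) = c_0 + phi_1 c_1, so
  gamma(0) = c_0 / (1 - phi_1^2) = 1 / (1 - (0.325)^2) = 1 / 0.894375 = 1.118099.
  gamma(1) = phi_1 gamma(0) = (0.325)(1.118099) = 0.363382.
Therefore gamma(1) = 0.3634 (to 4 decimal places).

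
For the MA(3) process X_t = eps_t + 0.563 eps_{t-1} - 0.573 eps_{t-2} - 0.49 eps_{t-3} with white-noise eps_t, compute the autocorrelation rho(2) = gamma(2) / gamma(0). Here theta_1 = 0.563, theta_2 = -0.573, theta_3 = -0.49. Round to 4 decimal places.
\rho(2) = -0.4502

For an MA(q) process with theta_0 = 1, the autocovariance is
  gamma(k) = sigma^2 * sum_{i=0..q-k} theta_i * theta_{i+k},
and rho(k) = gamma(k) / gamma(0). Sigma^2 cancels.
  numerator   = (1)*(-0.573) + (0.563)*(-0.49) = -0.84887.
  denominator = (1)^2 + (0.563)^2 + (-0.573)^2 + (-0.49)^2 = 1.885398.
  rho(2) = -0.84887 / 1.885398 = -0.4502.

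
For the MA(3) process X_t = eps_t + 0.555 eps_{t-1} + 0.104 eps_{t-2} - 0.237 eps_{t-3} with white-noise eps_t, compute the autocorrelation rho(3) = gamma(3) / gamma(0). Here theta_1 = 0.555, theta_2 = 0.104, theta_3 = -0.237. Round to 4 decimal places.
\rho(3) = -0.1724

For an MA(q) process with theta_0 = 1, the autocovariance is
  gamma(k) = sigma^2 * sum_{i=0..q-k} theta_i * theta_{i+k},
and rho(k) = gamma(k) / gamma(0). Sigma^2 cancels.
  numerator   = (1)*(-0.237) = -0.237.
  denominator = (1)^2 + (0.555)^2 + (0.104)^2 + (-0.237)^2 = 1.37501.
  rho(3) = -0.237 / 1.37501 = -0.1724.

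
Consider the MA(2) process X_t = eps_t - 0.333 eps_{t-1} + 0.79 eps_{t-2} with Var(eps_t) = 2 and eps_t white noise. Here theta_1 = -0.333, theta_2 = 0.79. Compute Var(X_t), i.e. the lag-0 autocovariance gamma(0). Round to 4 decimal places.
\gamma(0) = 3.4700

For an MA(q) process X_t = eps_t + sum_i theta_i eps_{t-i} with
Var(eps_t) = sigma^2, the variance is
  gamma(0) = sigma^2 * (1 + sum_i theta_i^2).
  sum_i theta_i^2 = (-0.333)^2 + (0.79)^2 = 0.110889 + 0.6241 = 0.734989.
  gamma(0) = 2 * (1 + 0.734989) = 2 * 1.734989 = 3.469978, which rounds to 3.4700.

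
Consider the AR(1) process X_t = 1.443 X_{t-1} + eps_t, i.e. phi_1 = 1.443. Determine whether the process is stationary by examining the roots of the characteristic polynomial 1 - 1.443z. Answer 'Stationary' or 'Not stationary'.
\text{Not stationary}

The AR(p) characteristic polynomial is P(z) = 1 - 1.443z.
Stationarity requires all roots to lie outside the unit circle, i.e. |z| > 1 for every root.
This is linear in z: 1 + (-1.443) z = 0  =>  z = -1/(-1.443) = 0.693001,  |z| = 0.693001.
Moduli of all roots: 0.6930.
All moduli strictly greater than 1? No.
Verdict: Not stationary.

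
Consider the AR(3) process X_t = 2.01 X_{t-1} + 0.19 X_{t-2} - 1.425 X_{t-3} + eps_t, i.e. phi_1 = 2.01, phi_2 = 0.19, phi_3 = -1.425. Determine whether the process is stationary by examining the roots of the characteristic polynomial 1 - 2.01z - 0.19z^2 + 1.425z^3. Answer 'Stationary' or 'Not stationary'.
\text{Not stationary}

The AR(p) characteristic polynomial is P(z) = 1 - 2.01z - 0.19z^2 + 1.425z^3.
Stationarity requires all roots to lie outside the unit circle, i.e. |z| > 1 for every root.
Degree 3: look for a simple real root z0 first, then factor out (1 - z/z0) and solve the remaining quadratic.
Testing z0 = 0.8: P(0.8) = 1 + (-2.01)(0.8) + (-0.19)(0.8)^2 + (1.425)(0.8)^3
  = 1 + (-1.608) + (-0.1216) + (0.7296) = 0.  So z_0 = 0.8 is a root, |z_0| = 0.8.
Divide out the factor (1 - 1.25 z) = (1 - z/z0) (since 1/z0 = 1.25):
  P(z) = (1 - 1.25 z)(1 + (-0.76) z + (-1.14) z^2)
  [check: z-coef -0.76 - (1.25) = -2.01; z^2-coef -1.14 - (1.25)(-0.76) = -0.19; z^3-coef -(1.25)(-1.14) = 1.425.]
Remaining roots from the quadratic factor 1 + (-0.76) z + (-1.14) z^2:
  Set 1 + (-0.76) z + (-1.14) z^2 = 0, i.e. a z^2 + b z + c = 0 with a = -1.14, b = -0.76, c = 1.
  Discriminant D = b^2 - 4ac = (-0.76)^2 - 4*(-1.14)*1 = 0.5776 - (-4.56) = 5.1376.
  D >= 0, so the roots are real: z = (-b +/- sqrt(D)) / (2a) = (0.76 +/- 2.266627) / (-2.28).
    z_1 = (0.76 + 2.266627) / (-2.28) = -1.3275,   |z_1| = 1.3275.
    z_2 = (0.76 - 2.266627) / (-2.28) = 0.6608,   |z_2| = 0.6608.
Moduli of all roots: 0.8000, 1.3275, 0.6608.
All moduli strictly greater than 1? No.
Verdict: Not stationary.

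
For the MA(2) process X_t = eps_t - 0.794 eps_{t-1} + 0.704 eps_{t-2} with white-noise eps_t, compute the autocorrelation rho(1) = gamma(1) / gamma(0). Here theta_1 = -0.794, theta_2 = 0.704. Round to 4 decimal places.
\rho(1) = -0.6364

For an MA(q) process with theta_0 = 1, the autocovariance is
  gamma(k) = sigma^2 * sum_{i=0..q-k} theta_i * theta_{i+k},
and rho(k) = gamma(k) / gamma(0). Sigma^2 cancels.
  numerator   = (1)*(-0.794) + (-0.794)*(0.704) = -1.352976.
  denominator = (1)^2 + (-0.794)^2 + (0.704)^2 = 2.126052.
  rho(1) = -1.352976 / 2.126052 = -0.6364.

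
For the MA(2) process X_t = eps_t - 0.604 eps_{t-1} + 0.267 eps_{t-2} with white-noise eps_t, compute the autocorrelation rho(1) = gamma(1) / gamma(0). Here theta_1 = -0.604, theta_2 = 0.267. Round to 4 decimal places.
\rho(1) = -0.5329

For an MA(q) process with theta_0 = 1, the autocovariance is
  gamma(k) = sigma^2 * sum_{i=0..q-k} theta_i * theta_{i+k},
and rho(k) = gamma(k) / gamma(0). Sigma^2 cancels.
  numerator   = (1)*(-0.604) + (-0.604)*(0.267) = -0.765268.
  denominator = (1)^2 + (-0.604)^2 + (0.267)^2 = 1.436105.
  rho(1) = -0.765268 / 1.436105 = -0.5329.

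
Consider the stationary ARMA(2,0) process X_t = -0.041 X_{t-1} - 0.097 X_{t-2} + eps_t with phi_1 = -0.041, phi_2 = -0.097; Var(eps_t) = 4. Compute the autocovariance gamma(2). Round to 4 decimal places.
\gamma(2) = -0.3860

Multiply the model equation by X_{t-k} and take expectations. With theta_0 = psi_0 = 1 and psi_j the MA(infinity) weights, this gives
  gamma(k) - sum_i phi_i gamma(k-i) = c_k,
  c_k = sigma^2 * sum_{j=k..q} theta_j psi_{j-k}   (c_k = 0 for k > q),
using gamma(-m) = gamma(m).
Pure AR (q = 0): c_0 = sigma^2 = 4, c_k = 0 for k >= 1.
Equations for k = 0, 1, 2 (AR order 2, c_2 = 0):
  (E0) gamma(0) = phi_1 gamma(1) + phi_2 gamma(2) + c_0
  (E1) gamma(1) = phi_1 gamma(0) + phi_2 gamma(1) + c_1
  (E2) gamma(2) = phi_1 gamma(1) + phi_2 gamma(0)
From (E1): gamma(1) = A gamma(0) + B with
  A = phi_1 / (1 - phi_2) = -0.041 / 1.097 = -0.037375,   B = c_1 / (1 - phi_2) = 0 / 1.097 = 0.
Insert (E2) into (E0): gamma(0) (1 - phi_2^2) = phi_1 (1 + phi_2) gamma(1) + c_0.
  phi_1 (1 + phi_2) = (-0.041)(0.903) = -0.037023,   1 - phi_2^2 = 0.990591.
Replace gamma(1) by A gamma(0) + B and collect gamma(0):
  gamma(0) [0.990591 - (-0.037023)(-0.037375)] = c_0 = 4
  gamma(0) * 0.989207 = 4
  gamma(0) = 4 / 0.989207 = 4.043642.
  gamma(1) = A gamma(0) = (-0.037375)(4.043642) = -0.15113.
  gamma(2) = phi_1 gamma(1) + phi_2 gamma(0) = (-0.041)(-0.15113) + (-0.097)(4.043642) = -0.386037.
Therefore gamma(2) = -0.3860 (to 4 decimal places).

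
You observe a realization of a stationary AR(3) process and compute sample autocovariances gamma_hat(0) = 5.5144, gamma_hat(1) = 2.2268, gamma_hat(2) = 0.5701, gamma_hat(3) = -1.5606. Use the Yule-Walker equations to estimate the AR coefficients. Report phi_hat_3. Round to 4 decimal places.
\hat\phi_{3} = -0.3590

The Yule-Walker equations for an AR(p) process read, in matrix form,
  Gamma_p phi = r_p,   with   (Gamma_p)_{ij} = gamma(|i - j|),
                       (r_p)_i = gamma(i),   i,j = 1..p.
Substitute the sample gammas (Toeplitz matrix and right-hand side of size 3):
  Gamma_p = [[5.5144, 2.2268, 0.5701], [2.2268, 5.5144, 2.2268], [0.5701, 2.2268, 5.5144]]
  r_p     = [2.2268, 0.5701, -1.5606]
Written out (R1..R3):
  (R1) 5.5144 phi_1 + 2.2268 phi_2 + 0.5701 phi_3 = 2.2268
  (R2) 2.2268 phi_1 + 5.5144 phi_2 + 2.2268 phi_3 = 0.5701
  (R3) 0.5701 phi_1 + 2.2268 phi_2 + 5.5144 phi_3 = -1.5606
Gaussian elimination:
  R2 <- R2 - (2.2268/5.5144) R1 = R2 - (0.403815) R1:  4.615184 phi_2 + 1.996585 phi_3 = -0.329116
  R3 <- R3 - (0.5701/5.5144) R1 = R3 - (0.103384) R1:  1.996585 phi_2 + 5.455461 phi_3 = -1.790815
  R3 <- R3 - (1.996585/4.615184) R2 = R3 - (0.432612) R2:  4.591714 phi_3 = -1.648435
Back-substitution:
  phi_hat_3 = -1.648435 / 4.591714 = -0.359002
  phi_hat_2 = (-0.329116 - (1.996585)(-0.359002)) / 4.615184 = 0.083997
  phi_hat_1 = (2.2268 - (2.2268)(0.083997) - (0.5701)(-0.359002)) / 5.5144 = 0.407011
So phi_hat = [0.4070, 0.0840, -0.3590].
Therefore phi_hat_3 = -0.3590.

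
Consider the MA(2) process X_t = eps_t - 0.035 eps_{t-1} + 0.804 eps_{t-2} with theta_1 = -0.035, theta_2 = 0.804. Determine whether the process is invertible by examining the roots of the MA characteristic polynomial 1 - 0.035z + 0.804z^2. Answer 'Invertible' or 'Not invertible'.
\text{Invertible}

The MA(q) characteristic polynomial is P(z) = 1 - 0.035z + 0.804z^2.
Invertibility requires all roots to lie outside the unit circle, i.e. |z| > 1 for every root.
Set 1 + (-0.035) z + (0.804) z^2 = 0, i.e. a z^2 + b z + c = 0 with a = 0.804, b = -0.035, c = 1.
Discriminant D = b^2 - 4ac = (-0.035)^2 - 4*(0.804)*1 = 0.001225 - (3.216) = -3.214775.
D < 0, so the roots are the complex-conjugate pair z = (-b +/- i sqrt(-D)) / (2a) = 0.0218 +/- 1.115i.
For a conjugate pair |z|^2 = z * conj(z) = (product of roots) = c/a = 1/(0.804) = 1.243781, so |z| = sqrt(1.243781) = 1.1152 for both roots.
Moduli of all roots: 1.1152, 1.1152.
All moduli strictly greater than 1? Yes.
Verdict: Invertible.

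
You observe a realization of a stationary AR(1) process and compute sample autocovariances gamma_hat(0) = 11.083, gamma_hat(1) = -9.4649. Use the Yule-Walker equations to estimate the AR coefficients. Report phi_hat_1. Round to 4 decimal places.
\hat\phi_{1} = -0.8540

The Yule-Walker equations for an AR(p) process read, in matrix form,
  Gamma_p phi = r_p,   with   (Gamma_p)_{ij} = gamma(|i - j|),
                       (r_p)_i = gamma(i),   i,j = 1..p.
Substitute the sample gammas (Toeplitz matrix and right-hand side of size 1):
  Gamma_p = [[11.083]]
  r_p     = [-9.4649]
With p = 1 this is the single equation gamma(0) phi_1 = gamma(1):
  phi_hat_1 = gamma(1) / gamma(0) = -9.4649 / 11.083 = -0.8540.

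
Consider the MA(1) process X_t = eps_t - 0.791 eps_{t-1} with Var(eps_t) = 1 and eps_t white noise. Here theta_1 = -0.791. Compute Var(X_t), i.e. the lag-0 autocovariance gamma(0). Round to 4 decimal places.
\gamma(0) = 1.6257

For an MA(q) process X_t = eps_t + sum_i theta_i eps_{t-i} with
Var(eps_t) = sigma^2, the variance is
  gamma(0) = sigma^2 * (1 + sum_i theta_i^2).
  sum_i theta_i^2 = (-0.791)^2 = 0.625681.
  gamma(0) = 1 * (1 + 0.625681) = 1 * 1.625681 = 1.625681, which rounds to 1.6257.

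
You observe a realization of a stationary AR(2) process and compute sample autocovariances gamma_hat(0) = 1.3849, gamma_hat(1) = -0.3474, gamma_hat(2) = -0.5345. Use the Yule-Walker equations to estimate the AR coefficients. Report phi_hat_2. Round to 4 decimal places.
\hat\phi_{2} = -0.4790

The Yule-Walker equations for an AR(p) process read, in matrix form,
  Gamma_p phi = r_p,   with   (Gamma_p)_{ij} = gamma(|i - j|),
                       (r_p)_i = gamma(i),   i,j = 1..p.
Substitute the sample gammas (Toeplitz matrix and right-hand side of size 2):
  Gamma_p = [[1.3849, -0.3474], [-0.3474, 1.3849]]
  r_p     = [-0.3474, -0.5345]
Written out:
  1.3849 phi_1 - 0.3474 phi_2 = -0.3474
  -0.3474 phi_1 + 1.3849 phi_2 = -0.5345
Solve by Cramer's rule:
  det = gamma(0)^2 - gamma(1)^2 = (1.3849)^2 - (-0.3474)^2 = 1.91794801 - 0.12068676 = 1.79726125
  phi_hat_1 = [gamma(1) gamma(0) - gamma(1) gamma(2)] / det = [(-0.3474)(1.3849) - (-0.3474)(-0.5345)] / 1.79726125 = -0.66679956 / 1.79726125 = -0.371
  phi_hat_2 = [gamma(0) gamma(2) - gamma(1)^2] / det = [(1.3849)(-0.5345) - (-0.3474)^2] / 1.79726125 = -0.86091581 / 1.79726125 = -0.479
So phi_hat = [-0.3710, -0.4790].
Therefore phi_hat_2 = -0.4790.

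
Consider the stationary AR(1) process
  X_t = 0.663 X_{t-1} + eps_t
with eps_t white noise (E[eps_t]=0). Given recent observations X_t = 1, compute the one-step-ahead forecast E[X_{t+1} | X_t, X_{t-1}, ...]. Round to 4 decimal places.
E[X_{t+1} \mid \mathcal F_t] = 0.6630

For an AR(p) model X_t = c + sum_i phi_i X_{t-i} + eps_t, the
one-step-ahead conditional mean is
  E[X_{t+1} | X_t, ...] = c + sum_i phi_i X_{t+1-i}.
Substitute known values:
  E[X_{t+1} | ...] = (0.663) * (1)
                   = 0.6630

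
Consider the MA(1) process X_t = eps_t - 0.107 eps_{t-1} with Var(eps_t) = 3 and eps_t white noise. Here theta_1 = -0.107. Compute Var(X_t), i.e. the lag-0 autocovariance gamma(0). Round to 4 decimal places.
\gamma(0) = 3.0343

For an MA(q) process X_t = eps_t + sum_i theta_i eps_{t-i} with
Var(eps_t) = sigma^2, the variance is
  gamma(0) = sigma^2 * (1 + sum_i theta_i^2).
  sum_i theta_i^2 = (-0.107)^2 = 0.011449.
  gamma(0) = 3 * (1 + 0.011449) = 3 * 1.011449 = 3.034347, which rounds to 3.0343.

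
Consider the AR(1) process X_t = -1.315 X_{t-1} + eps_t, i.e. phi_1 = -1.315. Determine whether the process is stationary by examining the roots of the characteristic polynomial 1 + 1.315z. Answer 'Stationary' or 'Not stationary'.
\text{Not stationary}

The AR(p) characteristic polynomial is P(z) = 1 + 1.315z.
Stationarity requires all roots to lie outside the unit circle, i.e. |z| > 1 for every root.
This is linear in z: 1 + (1.315) z = 0  =>  z = -1/(1.315) = -0.760456,  |z| = 0.760456.
Moduli of all roots: 0.7605.
All moduli strictly greater than 1? No.
Verdict: Not stationary.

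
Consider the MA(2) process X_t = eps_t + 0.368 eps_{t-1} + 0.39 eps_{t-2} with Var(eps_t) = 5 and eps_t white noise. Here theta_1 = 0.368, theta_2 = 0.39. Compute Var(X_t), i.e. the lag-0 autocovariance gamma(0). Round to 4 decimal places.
\gamma(0) = 6.4376

For an MA(q) process X_t = eps_t + sum_i theta_i eps_{t-i} with
Var(eps_t) = sigma^2, the variance is
  gamma(0) = sigma^2 * (1 + sum_i theta_i^2).
  sum_i theta_i^2 = (0.368)^2 + (0.39)^2 = 0.135424 + 0.1521 = 0.287524.
  gamma(0) = 5 * (1 + 0.287524) = 5 * 1.287524 = 6.43762, which rounds to 6.4376.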